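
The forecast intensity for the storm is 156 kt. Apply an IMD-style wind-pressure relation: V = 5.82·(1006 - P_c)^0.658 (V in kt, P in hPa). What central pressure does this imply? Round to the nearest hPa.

858 hPa

ΔP = (V / 5.82)^(1/0.658) = (156/5.82)^1.520.
156/5.82 = 26.804; 26.804^1.520 ≈ 148.09 hPa.
P_c = 1006 − 148.09 = 857.91 ≈ 858 hPa.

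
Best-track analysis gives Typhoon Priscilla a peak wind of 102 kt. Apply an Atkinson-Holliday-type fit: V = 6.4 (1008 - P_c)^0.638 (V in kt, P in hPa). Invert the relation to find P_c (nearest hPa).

ΔP = (V / 6.4)^(1/0.638) = (102/6.4)^1.567.
102/6.4 = 15.938; 15.938^1.567 ≈ 76.68 hPa.
P_c = 1008 − 76.68 = 931.32 ≈ 931 hPa.

931 hPa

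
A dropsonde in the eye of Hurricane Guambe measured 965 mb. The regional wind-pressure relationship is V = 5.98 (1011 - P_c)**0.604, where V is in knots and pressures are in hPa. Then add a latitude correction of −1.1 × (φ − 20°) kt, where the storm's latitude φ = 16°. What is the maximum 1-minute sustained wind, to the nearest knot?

ΔP = 1011 − 965 = 46 mb.
46^0.604 ≈ 10.100.
V ≈ 5.98 × 10.100 ≈ 60.4 kt.
Latitude correction: −1.1 × (16 − 20) = 4.4 kt.
Corrected V ≈ 64.8 kt → 65 kt.

65 kt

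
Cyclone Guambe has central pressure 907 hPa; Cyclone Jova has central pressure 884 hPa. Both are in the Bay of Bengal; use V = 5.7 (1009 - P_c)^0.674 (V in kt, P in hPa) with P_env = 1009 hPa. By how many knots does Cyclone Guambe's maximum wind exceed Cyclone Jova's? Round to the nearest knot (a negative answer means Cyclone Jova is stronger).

-19 kt

Cyclone Guambe: ΔP = 102; V ≈ 5.7 × 102^0.674 ≈ 128.73 kt.
Cyclone Jova: ΔP = 125; V ≈ 5.7 × 125^0.674 ≈ 147.64 kt.
Difference ≈ 128.73 − 147.64 = -18.91 → -19 kt.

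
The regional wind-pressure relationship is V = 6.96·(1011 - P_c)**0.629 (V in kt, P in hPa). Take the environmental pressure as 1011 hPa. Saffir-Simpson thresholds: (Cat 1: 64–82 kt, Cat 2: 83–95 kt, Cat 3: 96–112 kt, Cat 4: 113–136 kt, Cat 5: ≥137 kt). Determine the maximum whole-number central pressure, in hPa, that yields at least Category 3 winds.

946 hPa

Category 3 begins at V = 96 kt.
Required ΔP = (96/6.96)^(1/0.629) = 13.793^1.590 ≈ 64.84 hPa.
P_c ≤ 1011 − 64.84 = 946.16, so the highest integer P_c is 946 hPa.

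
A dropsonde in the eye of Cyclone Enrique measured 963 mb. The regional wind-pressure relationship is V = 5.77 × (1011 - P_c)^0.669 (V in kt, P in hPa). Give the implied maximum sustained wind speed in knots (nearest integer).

ΔP = 1011 − 963 = 48 mb.
48^0.669 ≈ 13.328.
V ≈ 5.77 × 13.328 ≈ 76.9 kt.

77 kt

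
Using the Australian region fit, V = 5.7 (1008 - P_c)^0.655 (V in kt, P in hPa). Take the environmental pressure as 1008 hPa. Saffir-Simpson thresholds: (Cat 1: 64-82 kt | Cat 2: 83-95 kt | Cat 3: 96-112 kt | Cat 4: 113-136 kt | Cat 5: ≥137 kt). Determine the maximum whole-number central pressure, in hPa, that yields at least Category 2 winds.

948 hPa

Category 2 begins at V = 83 kt.
Required ΔP = (83/5.7)^(1/0.655) = 14.561^1.527 ≈ 59.69 hPa.
P_c ≤ 1008 − 59.69 = 948.31, so the highest integer P_c is 948 hPa.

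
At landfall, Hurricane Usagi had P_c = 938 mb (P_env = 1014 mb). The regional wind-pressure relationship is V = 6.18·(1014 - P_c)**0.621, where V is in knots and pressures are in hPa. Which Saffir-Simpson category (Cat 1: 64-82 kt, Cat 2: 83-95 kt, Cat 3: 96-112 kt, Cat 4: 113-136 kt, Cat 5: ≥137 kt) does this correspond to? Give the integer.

ΔP = 1014 − 938 = 76 mb.
V ≈ 6.18 × 76^0.621 = 6.18 × 14.72 ≈ 91 kt.
91 kt falls in the Category 2 band.

2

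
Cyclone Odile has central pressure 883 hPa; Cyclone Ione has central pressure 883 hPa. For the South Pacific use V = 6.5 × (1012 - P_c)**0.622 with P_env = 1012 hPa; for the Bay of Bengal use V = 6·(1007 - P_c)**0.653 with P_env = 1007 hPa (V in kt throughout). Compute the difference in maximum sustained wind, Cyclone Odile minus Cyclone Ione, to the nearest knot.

-6 kt

Cyclone Odile: ΔP = 129; V ≈ 6.5 × 129^0.622 ≈ 133.57 kt.
Cyclone Ione: ΔP = 124; V ≈ 6 × 124^0.653 ≈ 139.69 kt.
Difference ≈ 133.57 − 139.69 = -6.12 → -6 kt.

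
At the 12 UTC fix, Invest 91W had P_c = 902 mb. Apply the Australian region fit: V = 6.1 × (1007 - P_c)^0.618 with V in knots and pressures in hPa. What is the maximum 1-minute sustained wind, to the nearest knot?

108 kt

ΔP = 1007 − 902 = 105 mb.
105^0.618 ≈ 17.746.
V ≈ 6.1 × 17.746 ≈ 108.2 kt.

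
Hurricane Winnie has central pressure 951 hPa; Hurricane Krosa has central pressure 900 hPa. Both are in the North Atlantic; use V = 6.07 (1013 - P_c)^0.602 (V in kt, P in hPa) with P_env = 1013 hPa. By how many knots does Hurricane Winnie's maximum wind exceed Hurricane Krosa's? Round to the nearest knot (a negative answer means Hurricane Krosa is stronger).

-32 kt

Hurricane Winnie: ΔP = 62; V ≈ 6.07 × 62^0.602 ≈ 72.81 kt.
Hurricane Krosa: ΔP = 113; V ≈ 6.07 × 113^0.602 ≈ 104.51 kt.
Difference ≈ 72.81 − 104.51 = -31.70 → -32 kt.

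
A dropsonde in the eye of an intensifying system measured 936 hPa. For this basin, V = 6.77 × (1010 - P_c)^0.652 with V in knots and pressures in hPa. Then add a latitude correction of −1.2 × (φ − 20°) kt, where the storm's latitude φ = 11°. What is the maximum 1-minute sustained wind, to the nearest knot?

123 kt

ΔP = 1010 − 936 = 74 hPa.
74^0.652 ≈ 16.548.
V ≈ 6.77 × 16.548 ≈ 112.0 kt.
Latitude correction: −1.2 × (11 − 20) = 10.8 kt.
Corrected V ≈ 122.8 kt → 123 kt.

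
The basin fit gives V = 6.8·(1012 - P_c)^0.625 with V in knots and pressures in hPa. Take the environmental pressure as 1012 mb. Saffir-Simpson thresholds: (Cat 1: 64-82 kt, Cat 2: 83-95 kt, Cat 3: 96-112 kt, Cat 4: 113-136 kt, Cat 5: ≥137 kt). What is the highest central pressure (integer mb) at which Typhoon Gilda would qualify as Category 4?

922 mb

Category 4 begins at V = 113 kt.
Required ΔP = (113/6.8)^(1/0.625) = 16.618^1.600 ≈ 89.72 mb.
P_c ≤ 1012 − 89.72 = 922.28, so the highest integer P_c is 922 mb.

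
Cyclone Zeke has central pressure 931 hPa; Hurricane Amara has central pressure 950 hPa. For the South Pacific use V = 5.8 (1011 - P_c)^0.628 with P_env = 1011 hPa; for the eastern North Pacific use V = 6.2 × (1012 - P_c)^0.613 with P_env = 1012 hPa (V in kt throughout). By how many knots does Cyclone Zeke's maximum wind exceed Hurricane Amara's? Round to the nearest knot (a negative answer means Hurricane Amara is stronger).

13 kt

Cyclone Zeke: ΔP = 80; V ≈ 5.8 × 80^0.628 ≈ 90.90 kt.
Hurricane Amara: ΔP = 62; V ≈ 6.2 × 62^0.613 ≈ 77.83 kt.
Difference ≈ 90.90 − 77.83 = 13.07 → 13 kt.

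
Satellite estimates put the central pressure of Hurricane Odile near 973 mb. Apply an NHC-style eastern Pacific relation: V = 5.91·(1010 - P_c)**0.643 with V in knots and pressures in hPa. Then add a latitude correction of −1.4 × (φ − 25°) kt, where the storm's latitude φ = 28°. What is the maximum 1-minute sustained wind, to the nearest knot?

ΔP = 1010 − 973 = 37 mb.
37^0.643 ≈ 10.194.
V ≈ 5.91 × 10.194 ≈ 60.2 kt.
Latitude correction: −1.4 × (28 − 25) = -4.2 kt.
Corrected V ≈ 56 kt → 56 kt.

56 kt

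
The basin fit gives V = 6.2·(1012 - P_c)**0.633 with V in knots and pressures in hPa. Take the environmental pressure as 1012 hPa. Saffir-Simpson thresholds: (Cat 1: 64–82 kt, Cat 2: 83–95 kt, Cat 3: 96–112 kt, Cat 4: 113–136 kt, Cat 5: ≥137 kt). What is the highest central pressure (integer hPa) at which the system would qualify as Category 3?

936 hPa

Category 3 begins at V = 96 kt.
Required ΔP = (96/6.2)^(1/0.633) = 15.484^1.580 ≈ 75.81 hPa.
P_c ≤ 1012 − 75.81 = 936.19, so the highest integer P_c is 936 hPa.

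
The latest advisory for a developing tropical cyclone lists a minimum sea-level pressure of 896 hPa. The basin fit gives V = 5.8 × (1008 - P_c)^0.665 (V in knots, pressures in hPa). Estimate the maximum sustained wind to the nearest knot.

134 kt

ΔP = 1008 − 896 = 112 hPa.
112^0.665 ≈ 23.053.
V ≈ 5.8 × 23.053 ≈ 133.7 kt.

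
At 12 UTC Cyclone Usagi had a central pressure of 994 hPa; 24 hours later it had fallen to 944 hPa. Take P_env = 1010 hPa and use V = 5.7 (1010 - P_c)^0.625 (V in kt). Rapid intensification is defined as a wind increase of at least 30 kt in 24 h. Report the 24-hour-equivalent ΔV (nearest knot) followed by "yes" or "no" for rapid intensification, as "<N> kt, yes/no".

46 kt, yes

V₁: ΔP = 16, V ≈ 5.7 × 16^0.625 ≈ 32.24 kt.
V₂: ΔP = 66, V ≈ 5.7 × 66^0.625 ≈ 78.18 kt.
ΔV over 24 h = 45.94 kt → 24 h equivalent = 45.94 × 24/24 ≈ 45.94 kt.
46 kt ≥ 30 kt ⇒ rapid intensification.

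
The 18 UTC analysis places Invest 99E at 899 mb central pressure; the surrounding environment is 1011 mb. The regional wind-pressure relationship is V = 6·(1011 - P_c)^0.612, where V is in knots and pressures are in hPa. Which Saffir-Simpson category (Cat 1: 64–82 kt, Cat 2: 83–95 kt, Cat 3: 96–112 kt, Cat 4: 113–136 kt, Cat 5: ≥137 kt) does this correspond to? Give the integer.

ΔP = 1011 − 899 = 112 mb.
V ≈ 6 × 112^0.612 = 6 × 17.95 ≈ 108 kt.
108 kt falls in the Category 3 band.

3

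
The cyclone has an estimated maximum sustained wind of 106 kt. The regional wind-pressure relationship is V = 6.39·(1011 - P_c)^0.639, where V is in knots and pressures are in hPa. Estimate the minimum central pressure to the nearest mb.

930 mb

ΔP = (V / 6.39)^(1/0.639) = (106/6.39)^1.565.
106/6.39 = 16.588; 16.588^1.565 ≈ 81.08 mb.
P_c = 1011 − 81.08 = 929.92 ≈ 930 mb.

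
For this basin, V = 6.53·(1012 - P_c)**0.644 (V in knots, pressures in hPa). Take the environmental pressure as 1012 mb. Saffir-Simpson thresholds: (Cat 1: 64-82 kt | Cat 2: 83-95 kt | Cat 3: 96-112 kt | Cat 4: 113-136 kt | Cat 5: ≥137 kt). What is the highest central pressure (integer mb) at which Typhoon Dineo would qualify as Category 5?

899 mb

Category 5 begins at V = 137 kt.
Required ΔP = (137/6.53)^(1/0.644) = 20.980^1.553 ≈ 112.85 mb.
P_c ≤ 1012 − 112.85 = 899.15, so the highest integer P_c is 899 mb.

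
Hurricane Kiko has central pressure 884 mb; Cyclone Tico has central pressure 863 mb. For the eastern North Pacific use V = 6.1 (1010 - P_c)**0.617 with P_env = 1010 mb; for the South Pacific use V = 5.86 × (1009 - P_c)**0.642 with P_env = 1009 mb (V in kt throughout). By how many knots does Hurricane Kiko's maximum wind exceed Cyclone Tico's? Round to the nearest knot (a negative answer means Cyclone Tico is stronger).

Hurricane Kiko: ΔP = 126; V ≈ 6.1 × 126^0.617 ≈ 120.58 kt.
Cyclone Tico: ΔP = 146; V ≈ 5.86 × 146^0.642 ≈ 143.69 kt.
Difference ≈ 120.58 − 143.69 = -23.11 → -23 kt.

-23 kt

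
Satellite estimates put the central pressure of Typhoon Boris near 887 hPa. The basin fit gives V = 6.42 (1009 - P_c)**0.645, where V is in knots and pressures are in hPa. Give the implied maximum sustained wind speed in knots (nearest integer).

ΔP = 1009 − 887 = 122 hPa.
122^0.645 ≈ 22.167.
V ≈ 6.42 × 22.167 ≈ 142.3 kt.

142 kt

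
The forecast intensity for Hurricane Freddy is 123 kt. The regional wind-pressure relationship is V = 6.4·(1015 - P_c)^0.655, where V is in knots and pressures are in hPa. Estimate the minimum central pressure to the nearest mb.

924 mb

ΔP = (V / 6.4)^(1/0.655) = (123/6.4)^1.527.
123/6.4 = 19.219; 19.219^1.527 ≈ 91.18 mb.
P_c = 1015 − 91.18 = 923.82 ≈ 924 mb.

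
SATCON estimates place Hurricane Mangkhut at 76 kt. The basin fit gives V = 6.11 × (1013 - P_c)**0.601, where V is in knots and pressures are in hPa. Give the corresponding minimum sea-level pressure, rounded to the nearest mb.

ΔP = (V / 6.11)^(1/0.601) = (76/6.11)^1.664.
76/6.11 = 12.439; 12.439^1.664 ≈ 66.31 mb.
P_c = 1013 − 66.31 = 946.69 ≈ 947 mb.

947 mb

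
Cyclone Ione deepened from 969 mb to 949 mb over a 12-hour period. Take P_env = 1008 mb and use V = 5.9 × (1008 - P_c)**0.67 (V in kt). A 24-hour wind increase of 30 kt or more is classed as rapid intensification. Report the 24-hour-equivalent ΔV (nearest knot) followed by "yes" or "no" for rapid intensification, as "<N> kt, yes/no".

44 kt, yes

V₁: ΔP = 39, V ≈ 5.9 × 39^0.67 ≈ 68.69 kt.
V₂: ΔP = 59, V ≈ 5.9 × 59^0.67 ≈ 90.64 kt.
ΔV over 12 h = 21.95 kt → 24 h equivalent = 21.95 × 24/12 ≈ 43.90 kt.
44 kt ≥ 30 kt ⇒ rapid intensification.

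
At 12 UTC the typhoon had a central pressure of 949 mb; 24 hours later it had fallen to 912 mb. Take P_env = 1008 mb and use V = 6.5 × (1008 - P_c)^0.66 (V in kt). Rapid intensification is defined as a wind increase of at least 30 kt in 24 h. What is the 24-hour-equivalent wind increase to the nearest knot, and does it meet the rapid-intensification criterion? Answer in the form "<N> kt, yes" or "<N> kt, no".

V₁: ΔP = 59, V ≈ 6.5 × 59^0.66 ≈ 95.87 kt.
V₂: ΔP = 96, V ≈ 6.5 × 96^0.66 ≈ 132.19 kt.
ΔV over 24 h = 36.32 kt → 24 h equivalent = 36.32 × 24/24 ≈ 36.32 kt.
36 kt ≥ 30 kt ⇒ rapid intensification.

36 kt, yes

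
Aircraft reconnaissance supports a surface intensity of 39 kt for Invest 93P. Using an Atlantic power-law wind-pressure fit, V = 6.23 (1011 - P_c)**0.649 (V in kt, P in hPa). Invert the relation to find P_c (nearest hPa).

994 hPa

ΔP = (V / 6.23)^(1/0.649) = (39/6.23)^1.541.
39/6.23 = 6.260; 6.260^1.541 ≈ 16.88 hPa.
P_c = 1011 − 16.88 = 994.12 ≈ 994 hPa.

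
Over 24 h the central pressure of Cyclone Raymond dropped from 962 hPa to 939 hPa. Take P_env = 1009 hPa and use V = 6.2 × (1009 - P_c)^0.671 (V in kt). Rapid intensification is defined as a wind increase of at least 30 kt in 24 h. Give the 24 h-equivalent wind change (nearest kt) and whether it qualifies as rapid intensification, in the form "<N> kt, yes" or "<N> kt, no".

25 kt, no

V₁: ΔP = 47, V ≈ 6.2 × 47^0.671 ≈ 82.10 kt.
V₂: ΔP = 70, V ≈ 6.2 × 70^0.671 ≈ 107.26 kt.
ΔV over 24 h = 25.16 kt → 24 h equivalent = 25.16 × 24/24 ≈ 25.16 kt.
25 kt < 30 kt ⇒ not rapid intensification.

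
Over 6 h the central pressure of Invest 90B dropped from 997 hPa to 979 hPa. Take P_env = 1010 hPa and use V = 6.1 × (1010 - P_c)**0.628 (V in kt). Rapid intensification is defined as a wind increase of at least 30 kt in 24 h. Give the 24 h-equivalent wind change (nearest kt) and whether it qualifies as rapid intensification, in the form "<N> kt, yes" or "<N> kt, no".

89 kt, yes

V₁: ΔP = 13, V ≈ 6.1 × 13^0.628 ≈ 30.54 kt.
V₂: ΔP = 31, V ≈ 6.1 × 31^0.628 ≈ 52.71 kt.
ΔV over 6 h = 22.17 kt → 24 h equivalent = 22.17 × 24/6 ≈ 88.68 kt.
89 kt ≥ 30 kt ⇒ rapid intensification.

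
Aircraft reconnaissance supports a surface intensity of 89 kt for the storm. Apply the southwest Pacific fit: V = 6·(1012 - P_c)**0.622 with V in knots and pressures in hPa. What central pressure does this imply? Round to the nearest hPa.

ΔP = (V / 6)^(1/0.622) = (89/6)^1.608.
89/6 = 14.833; 14.833^1.608 ≈ 76.39 hPa.
P_c = 1012 − 76.39 = 935.61 ≈ 936 hPa.

936 hPa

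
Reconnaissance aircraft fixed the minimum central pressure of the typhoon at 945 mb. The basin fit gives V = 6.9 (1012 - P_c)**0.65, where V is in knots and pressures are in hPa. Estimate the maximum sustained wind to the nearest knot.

ΔP = 1012 − 945 = 67 mb.
67^0.65 ≈ 15.380.
V ≈ 6.9 × 15.380 ≈ 106.1 kt.

106 kt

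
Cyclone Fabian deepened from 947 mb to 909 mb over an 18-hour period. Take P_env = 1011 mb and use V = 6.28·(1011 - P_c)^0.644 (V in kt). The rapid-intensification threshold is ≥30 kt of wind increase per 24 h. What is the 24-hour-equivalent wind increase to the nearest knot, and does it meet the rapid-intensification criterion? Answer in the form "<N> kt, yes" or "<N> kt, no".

43 kt, yes

V₁: ΔP = 64, V ≈ 6.28 × 64^0.644 ≈ 91.44 kt.
V₂: ΔP = 102, V ≈ 6.28 × 102^0.644 ≈ 123.45 kt.
ΔV over 18 h = 32.01 kt → 24 h equivalent = 32.01 × 24/18 ≈ 42.68 kt.
43 kt ≥ 30 kt ⇒ rapid intensification.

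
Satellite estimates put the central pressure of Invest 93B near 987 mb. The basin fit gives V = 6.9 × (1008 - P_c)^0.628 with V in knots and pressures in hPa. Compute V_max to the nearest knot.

ΔP = 1008 − 987 = 21 mb.
21^0.628 ≈ 6.766.
V ≈ 6.9 × 6.766 ≈ 46.7 kt.

47 kt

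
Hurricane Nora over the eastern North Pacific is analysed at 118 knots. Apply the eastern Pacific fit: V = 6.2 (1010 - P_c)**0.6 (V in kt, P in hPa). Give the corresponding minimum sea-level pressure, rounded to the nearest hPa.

ΔP = (V / 6.2)^(1/0.6) = (118/6.2)^1.667.
118/6.2 = 19.032; 19.032^1.667 ≈ 135.67 hPa.
P_c = 1010 − 135.67 = 874.33 ≈ 874 hPa.

874 hPa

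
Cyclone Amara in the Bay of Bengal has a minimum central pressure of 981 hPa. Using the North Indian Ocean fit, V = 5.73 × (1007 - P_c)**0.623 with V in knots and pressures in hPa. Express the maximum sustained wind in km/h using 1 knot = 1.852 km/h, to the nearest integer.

ΔP = 1007 − 981 = 26 hPa.
V ≈ 5.73 × 26^0.623 = 5.73 × 7.613 ≈ 43.620 kt.
43.620 × 1.852 ≈ 80.78 km/h → 81 km/h.

81 km/h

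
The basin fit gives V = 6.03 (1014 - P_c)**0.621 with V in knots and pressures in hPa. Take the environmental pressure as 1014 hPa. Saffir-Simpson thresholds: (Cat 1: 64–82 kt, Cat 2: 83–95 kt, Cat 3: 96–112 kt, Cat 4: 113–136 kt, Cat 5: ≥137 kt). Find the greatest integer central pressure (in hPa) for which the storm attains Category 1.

Category 1 begins at V = 64 kt.
Required ΔP = (64/6.03)^(1/0.621) = 10.614^1.610 ≈ 44.87 hPa.
P_c ≤ 1014 − 44.87 = 969.13, so the highest integer P_c is 969 hPa.

969 hPa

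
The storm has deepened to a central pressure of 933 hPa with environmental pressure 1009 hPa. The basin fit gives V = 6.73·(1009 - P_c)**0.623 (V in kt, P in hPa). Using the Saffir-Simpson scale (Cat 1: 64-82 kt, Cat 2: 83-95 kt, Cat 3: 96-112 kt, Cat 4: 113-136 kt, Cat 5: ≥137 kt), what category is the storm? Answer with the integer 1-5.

3

ΔP = 1009 − 933 = 76 hPa.
V ≈ 6.73 × 76^0.623 = 6.73 × 14.85 ≈ 100 kt.
100 kt falls in the Category 3 band.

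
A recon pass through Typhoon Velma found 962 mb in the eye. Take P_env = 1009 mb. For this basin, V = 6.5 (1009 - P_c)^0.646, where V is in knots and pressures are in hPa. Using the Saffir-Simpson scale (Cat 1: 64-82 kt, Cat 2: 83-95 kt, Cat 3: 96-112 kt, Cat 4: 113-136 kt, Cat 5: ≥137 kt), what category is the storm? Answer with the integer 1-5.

ΔP = 1009 − 962 = 47 mb.
V ≈ 6.5 × 47^0.646 = 6.5 × 12.03 ≈ 78 kt.
78 kt falls in the Category 1 band.

1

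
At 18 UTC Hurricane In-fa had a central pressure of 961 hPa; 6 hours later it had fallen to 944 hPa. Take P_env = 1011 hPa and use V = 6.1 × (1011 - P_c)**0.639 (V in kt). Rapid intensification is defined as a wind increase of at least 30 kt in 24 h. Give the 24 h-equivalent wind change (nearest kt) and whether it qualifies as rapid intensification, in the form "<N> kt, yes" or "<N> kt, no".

61 kt, yes

V₁: ΔP = 50, V ≈ 6.1 × 50^0.639 ≈ 74.30 kt.
V₂: ΔP = 67, V ≈ 6.1 × 67^0.639 ≈ 89.58 kt.
ΔV over 6 h = 15.28 kt → 24 h equivalent = 15.28 × 24/6 ≈ 61.12 kt.
61 kt ≥ 30 kt ⇒ rapid intensification.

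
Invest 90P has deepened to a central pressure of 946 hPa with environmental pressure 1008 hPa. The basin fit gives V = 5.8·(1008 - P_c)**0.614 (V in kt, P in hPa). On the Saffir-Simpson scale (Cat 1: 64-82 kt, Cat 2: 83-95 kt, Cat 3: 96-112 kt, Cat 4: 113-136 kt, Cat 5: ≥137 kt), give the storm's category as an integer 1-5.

ΔP = 1008 − 946 = 62 hPa.
V ≈ 5.8 × 62^0.614 = 5.8 × 12.60 ≈ 73 kt.
73 kt falls in the Category 1 band.

1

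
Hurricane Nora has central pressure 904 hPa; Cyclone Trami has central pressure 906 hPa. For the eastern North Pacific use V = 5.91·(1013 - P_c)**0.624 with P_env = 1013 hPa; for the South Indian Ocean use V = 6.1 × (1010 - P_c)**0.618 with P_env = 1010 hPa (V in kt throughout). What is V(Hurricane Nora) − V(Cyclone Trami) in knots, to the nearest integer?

Hurricane Nora: ΔP = 109; V ≈ 5.91 × 109^0.624 ≈ 110.39 kt.
Cyclone Trami: ΔP = 104; V ≈ 6.1 × 104^0.618 ≈ 107.61 kt.
Difference ≈ 110.39 − 107.61 = 2.78 → 3 kt.

3 kt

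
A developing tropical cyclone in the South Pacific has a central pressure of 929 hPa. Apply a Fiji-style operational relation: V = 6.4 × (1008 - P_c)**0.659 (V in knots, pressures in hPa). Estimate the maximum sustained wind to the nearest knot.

ΔP = 1008 − 929 = 79 hPa.
79^0.659 ≈ 17.805.
V ≈ 6.4 × 17.805 ≈ 114.0 kt.

114 kt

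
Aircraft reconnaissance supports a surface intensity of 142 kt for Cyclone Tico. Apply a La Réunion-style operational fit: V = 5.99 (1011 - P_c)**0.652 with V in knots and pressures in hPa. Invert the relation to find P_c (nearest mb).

883 mb

ΔP = (V / 5.99)^(1/0.652) = (142/5.99)^1.534.
142/5.99 = 23.706; 23.706^1.534 ≈ 128.43 mb.
P_c = 1011 − 128.43 = 882.57 ≈ 883 mb.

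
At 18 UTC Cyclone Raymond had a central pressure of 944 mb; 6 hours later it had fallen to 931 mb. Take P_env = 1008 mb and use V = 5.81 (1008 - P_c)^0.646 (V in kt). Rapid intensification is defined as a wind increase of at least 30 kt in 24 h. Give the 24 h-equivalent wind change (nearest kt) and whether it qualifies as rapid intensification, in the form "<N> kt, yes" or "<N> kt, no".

V₁: ΔP = 64, V ≈ 5.81 × 64^0.646 ≈ 85.30 kt.
V₂: ΔP = 77, V ≈ 5.81 × 77^0.646 ≈ 96.13 kt.
ΔV over 6 h = 10.83 kt → 24 h equivalent = 10.83 × 24/6 ≈ 43.32 kt.
43 kt ≥ 30 kt ⇒ rapid intensification.

43 kt, yes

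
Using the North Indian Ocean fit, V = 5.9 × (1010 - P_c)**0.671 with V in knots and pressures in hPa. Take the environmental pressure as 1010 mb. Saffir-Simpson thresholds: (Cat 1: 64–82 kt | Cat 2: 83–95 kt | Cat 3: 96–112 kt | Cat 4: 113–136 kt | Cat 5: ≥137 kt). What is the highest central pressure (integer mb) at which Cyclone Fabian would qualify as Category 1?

Category 1 begins at V = 64 kt.
Required ΔP = (64/5.9)^(1/0.671) = 10.847^1.490 ≈ 34.91 mb.
P_c ≤ 1010 − 34.91 = 975.09, so the highest integer P_c is 975 mb.

975 mb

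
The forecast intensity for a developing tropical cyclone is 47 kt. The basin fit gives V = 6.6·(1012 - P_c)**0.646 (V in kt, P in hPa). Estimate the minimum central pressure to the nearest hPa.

ΔP = (V / 6.6)^(1/0.646) = (47/6.6)^1.548.
47/6.6 = 7.121; 7.121^1.548 ≈ 20.88 hPa.
P_c = 1012 − 20.88 = 991.12 ≈ 991 hPa.

991 hPa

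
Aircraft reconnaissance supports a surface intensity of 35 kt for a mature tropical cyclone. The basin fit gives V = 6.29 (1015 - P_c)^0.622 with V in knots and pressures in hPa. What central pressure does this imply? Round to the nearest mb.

ΔP = (V / 6.29)^(1/0.622) = (35/6.29)^1.608.
35/6.29 = 5.564; 5.564^1.608 ≈ 15.79 mb.
P_c = 1015 − 15.79 = 999.21 ≈ 999 mb.

999 mb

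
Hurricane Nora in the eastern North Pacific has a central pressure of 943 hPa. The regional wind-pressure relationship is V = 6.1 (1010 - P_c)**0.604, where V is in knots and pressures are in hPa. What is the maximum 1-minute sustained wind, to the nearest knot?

ΔP = 1010 − 943 = 67 hPa.
67^0.604 ≈ 12.675.
V ≈ 6.1 × 12.675 ≈ 77.3 kt.

77 kt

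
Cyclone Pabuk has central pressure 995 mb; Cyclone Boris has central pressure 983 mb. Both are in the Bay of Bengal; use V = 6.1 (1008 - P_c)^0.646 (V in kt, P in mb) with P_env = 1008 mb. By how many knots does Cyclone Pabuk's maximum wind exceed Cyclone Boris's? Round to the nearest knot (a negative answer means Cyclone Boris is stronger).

Cyclone Pabuk: ΔP = 13; V ≈ 6.1 × 13^0.646 ≈ 31.98 kt.
Cyclone Boris: ΔP = 25; V ≈ 6.1 × 25^0.646 ≈ 48.80 kt.
Difference ≈ 31.98 − 48.80 = -16.82 → -17 kt.

-17 kt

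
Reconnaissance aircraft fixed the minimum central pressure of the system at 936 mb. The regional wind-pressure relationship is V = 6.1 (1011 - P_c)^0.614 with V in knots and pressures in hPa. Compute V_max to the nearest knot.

86 kt

ΔP = 1011 − 936 = 75 mb.
75^0.614 ≈ 14.167.
V ≈ 6.1 × 14.167 ≈ 86.4 kt.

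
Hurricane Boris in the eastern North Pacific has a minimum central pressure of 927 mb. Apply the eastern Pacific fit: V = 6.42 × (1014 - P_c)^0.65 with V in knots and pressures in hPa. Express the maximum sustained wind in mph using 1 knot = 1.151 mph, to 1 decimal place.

134.7 mph

ΔP = 1014 − 927 = 87 mb.
V ≈ 6.42 × 87^0.65 = 6.42 × 18.226 ≈ 117.010 kt.
117.010 × 1.151 ≈ 134.68 mph → 134.7 mph.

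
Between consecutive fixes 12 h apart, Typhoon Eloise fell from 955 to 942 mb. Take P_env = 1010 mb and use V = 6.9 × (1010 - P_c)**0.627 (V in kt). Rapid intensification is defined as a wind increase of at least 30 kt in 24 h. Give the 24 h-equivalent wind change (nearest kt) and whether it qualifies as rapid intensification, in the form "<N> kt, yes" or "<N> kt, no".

V₁: ΔP = 55, V ≈ 6.9 × 55^0.627 ≈ 85.12 kt.
V₂: ΔP = 68, V ≈ 6.9 × 68^0.627 ≈ 97.24 kt.
ΔV over 12 h = 12.12 kt → 24 h equivalent = 12.12 × 24/12 ≈ 24.24 kt.
24 kt < 30 kt ⇒ not rapid intensification.

24 kt, no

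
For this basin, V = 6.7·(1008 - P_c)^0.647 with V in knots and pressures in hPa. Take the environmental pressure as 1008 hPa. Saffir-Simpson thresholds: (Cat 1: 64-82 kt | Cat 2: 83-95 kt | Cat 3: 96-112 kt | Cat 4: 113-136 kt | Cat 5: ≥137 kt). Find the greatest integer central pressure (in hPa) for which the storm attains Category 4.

Category 4 begins at V = 113 kt.
Required ΔP = (113/6.7)^(1/0.647) = 16.866^1.546 ≈ 78.79 hPa.
P_c ≤ 1008 − 78.79 = 929.21, so the highest integer P_c is 929 hPa.

929 hPa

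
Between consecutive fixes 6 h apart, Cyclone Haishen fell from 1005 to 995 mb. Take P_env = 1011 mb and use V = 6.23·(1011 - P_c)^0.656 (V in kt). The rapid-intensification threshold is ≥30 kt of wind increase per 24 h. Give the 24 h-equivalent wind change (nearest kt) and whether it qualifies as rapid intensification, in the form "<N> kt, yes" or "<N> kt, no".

73 kt, yes

V₁: ΔP = 6, V ≈ 6.23 × 6^0.656 ≈ 20.18 kt.
V₂: ΔP = 16, V ≈ 6.23 × 16^0.656 ≈ 38.41 kt.
ΔV over 6 h = 18.23 kt → 24 h equivalent = 18.23 × 24/6 ≈ 72.92 kt.
73 kt ≥ 30 kt ⇒ rapid intensification.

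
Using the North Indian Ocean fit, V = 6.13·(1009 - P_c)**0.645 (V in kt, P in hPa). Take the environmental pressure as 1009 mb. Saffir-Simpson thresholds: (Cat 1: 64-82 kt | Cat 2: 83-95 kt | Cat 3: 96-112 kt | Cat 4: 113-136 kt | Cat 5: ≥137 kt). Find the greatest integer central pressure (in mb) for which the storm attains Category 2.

Category 2 begins at V = 83 kt.
Required ΔP = (83/6.13)^(1/0.645) = 13.540^1.550 ≈ 56.81 mb.
P_c ≤ 1009 − 56.81 = 952.19, so the highest integer P_c is 952 mb.

952 mb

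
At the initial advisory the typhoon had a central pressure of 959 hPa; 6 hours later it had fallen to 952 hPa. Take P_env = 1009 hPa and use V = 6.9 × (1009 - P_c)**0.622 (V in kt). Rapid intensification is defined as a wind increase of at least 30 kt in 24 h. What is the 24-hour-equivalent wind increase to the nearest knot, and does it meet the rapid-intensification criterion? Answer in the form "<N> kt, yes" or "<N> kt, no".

V₁: ΔP = 50, V ≈ 6.9 × 50^0.622 ≈ 78.63 kt.
V₂: ΔP = 57, V ≈ 6.9 × 57^0.622 ≈ 85.31 kt.
ΔV over 6 h = 6.68 kt → 24 h equivalent = 6.68 × 24/6 ≈ 26.72 kt.
27 kt < 30 kt ⇒ not rapid intensification.

27 kt, no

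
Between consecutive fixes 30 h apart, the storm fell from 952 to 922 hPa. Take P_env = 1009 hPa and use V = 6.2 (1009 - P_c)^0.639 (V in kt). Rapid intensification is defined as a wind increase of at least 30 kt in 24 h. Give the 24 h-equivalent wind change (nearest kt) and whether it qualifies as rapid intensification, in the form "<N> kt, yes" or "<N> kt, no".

V₁: ΔP = 57, V ≈ 6.2 × 57^0.639 ≈ 82.11 kt.
V₂: ΔP = 87, V ≈ 6.2 × 87^0.639 ≈ 107.58 kt.
ΔV over 30 h = 25.47 kt → 24 h equivalent = 25.47 × 24/30 ≈ 20.38 kt.
20 kt < 30 kt ⇒ not rapid intensification.

20 kt, no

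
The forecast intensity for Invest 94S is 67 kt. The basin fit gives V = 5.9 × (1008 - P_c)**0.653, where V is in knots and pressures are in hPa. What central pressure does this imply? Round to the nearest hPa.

ΔP = (V / 5.9)^(1/0.653) = (67/5.9)^1.531.
67/5.9 = 11.356; 11.356^1.531 ≈ 41.30 hPa.
P_c = 1008 − 41.30 = 966.70 ≈ 967 hPa.

967 hPa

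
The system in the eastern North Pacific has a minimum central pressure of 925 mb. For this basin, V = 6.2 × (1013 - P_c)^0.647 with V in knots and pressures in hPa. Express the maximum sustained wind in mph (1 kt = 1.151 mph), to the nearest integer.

ΔP = 1013 − 925 = 88 mb.
V ≈ 6.2 × 88^0.647 = 6.2 × 18.117 ≈ 112.324 kt.
112.324 × 1.151 ≈ 129.28 mph → 129 mph.

129 mph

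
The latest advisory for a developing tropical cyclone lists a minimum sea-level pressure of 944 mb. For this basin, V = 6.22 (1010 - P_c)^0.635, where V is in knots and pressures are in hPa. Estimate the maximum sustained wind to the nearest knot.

89 kt

ΔP = 1010 − 944 = 66 mb.
66^0.635 ≈ 14.302.
V ≈ 6.22 × 14.302 ≈ 89.0 kt.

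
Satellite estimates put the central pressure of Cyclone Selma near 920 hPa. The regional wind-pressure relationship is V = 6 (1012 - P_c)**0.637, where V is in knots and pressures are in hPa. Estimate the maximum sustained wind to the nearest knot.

107 kt

ΔP = 1012 − 920 = 92 hPa.
92^0.637 ≈ 17.821.
V ≈ 6 × 17.821 ≈ 106.9 kt.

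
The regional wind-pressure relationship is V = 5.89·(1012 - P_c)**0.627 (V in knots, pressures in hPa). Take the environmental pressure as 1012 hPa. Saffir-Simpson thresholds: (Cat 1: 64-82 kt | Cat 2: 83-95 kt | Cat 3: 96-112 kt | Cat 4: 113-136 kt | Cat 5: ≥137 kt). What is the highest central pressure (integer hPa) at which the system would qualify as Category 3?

Category 3 begins at V = 96 kt.
Required ΔP = (96/5.89)^(1/0.627) = 16.299^1.595 ≈ 85.76 hPa.
P_c ≤ 1012 − 85.76 = 926.24, so the highest integer P_c is 926 hPa.

926 hPa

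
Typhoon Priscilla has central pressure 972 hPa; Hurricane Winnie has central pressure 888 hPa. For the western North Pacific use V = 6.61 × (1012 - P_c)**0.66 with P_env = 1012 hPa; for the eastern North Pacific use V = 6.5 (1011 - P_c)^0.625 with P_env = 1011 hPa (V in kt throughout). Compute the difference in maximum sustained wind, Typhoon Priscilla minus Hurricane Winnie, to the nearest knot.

-56 kt

Typhoon Priscilla: ΔP = 40; V ≈ 6.61 × 40^0.66 ≈ 75.43 kt.
Hurricane Winnie: ΔP = 123; V ≈ 6.5 × 123^0.625 ≈ 131.55 kt.
Difference ≈ 75.43 − 131.55 = -56.12 → -56 kt.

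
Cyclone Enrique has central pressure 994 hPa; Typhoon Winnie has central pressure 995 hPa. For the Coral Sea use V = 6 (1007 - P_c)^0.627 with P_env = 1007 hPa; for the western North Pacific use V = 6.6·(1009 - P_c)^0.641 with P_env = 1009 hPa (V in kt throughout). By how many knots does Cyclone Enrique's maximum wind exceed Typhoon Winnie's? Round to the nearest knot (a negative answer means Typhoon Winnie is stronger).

-6 kt

Cyclone Enrique: ΔP = 13; V ≈ 6 × 13^0.627 ≈ 29.96 kt.
Typhoon Winnie: ΔP = 14; V ≈ 6.6 × 14^0.641 ≈ 35.83 kt.
Difference ≈ 29.96 − 35.83 = -5.87 → -6 kt.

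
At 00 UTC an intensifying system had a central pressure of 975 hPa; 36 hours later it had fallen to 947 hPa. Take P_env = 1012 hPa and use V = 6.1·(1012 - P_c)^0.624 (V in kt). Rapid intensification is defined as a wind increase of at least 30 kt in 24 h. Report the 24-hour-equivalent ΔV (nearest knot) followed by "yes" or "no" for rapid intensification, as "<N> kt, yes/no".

V₁: ΔP = 37, V ≈ 6.1 × 37^0.624 ≈ 58.06 kt.
V₂: ΔP = 65, V ≈ 6.1 × 65^0.624 ≈ 82.53 kt.
ΔV over 36 h = 24.47 kt → 24 h equivalent = 24.47 × 24/36 ≈ 16.31 kt.
16 kt < 30 kt ⇒ not rapid intensification.

16 kt, no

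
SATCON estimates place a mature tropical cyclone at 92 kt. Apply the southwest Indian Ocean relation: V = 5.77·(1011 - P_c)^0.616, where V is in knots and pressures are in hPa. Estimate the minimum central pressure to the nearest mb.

ΔP = (V / 5.77)^(1/0.616) = (92/5.77)^1.623.
92/5.77 = 15.945; 15.945^1.623 ≈ 89.60 mb.
P_c = 1011 − 89.60 = 921.40 ≈ 921 mb.

921 mb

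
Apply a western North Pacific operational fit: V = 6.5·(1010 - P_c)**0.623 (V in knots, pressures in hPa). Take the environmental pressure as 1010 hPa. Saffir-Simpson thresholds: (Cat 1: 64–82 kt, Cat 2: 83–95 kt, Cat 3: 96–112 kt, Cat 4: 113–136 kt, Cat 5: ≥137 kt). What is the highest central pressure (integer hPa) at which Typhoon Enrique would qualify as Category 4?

Category 4 begins at V = 113 kt.
Required ΔP = (113/6.5)^(1/0.623) = 17.385^1.605 ≈ 97.87 hPa.
P_c ≤ 1010 − 97.87 = 912.13, so the highest integer P_c is 912 hPa.

912 hPa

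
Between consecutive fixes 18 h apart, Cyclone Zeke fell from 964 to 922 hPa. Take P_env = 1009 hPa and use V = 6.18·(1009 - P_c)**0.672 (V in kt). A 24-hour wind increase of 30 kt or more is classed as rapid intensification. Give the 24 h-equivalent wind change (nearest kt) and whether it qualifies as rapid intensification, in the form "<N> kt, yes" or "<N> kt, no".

V₁: ΔP = 45, V ≈ 6.18 × 45^0.672 ≈ 79.79 kt.
V₂: ΔP = 87, V ≈ 6.18 × 87^0.672 ≈ 124.26 kt.
ΔV over 18 h = 44.47 kt → 24 h equivalent = 44.47 × 24/18 ≈ 59.29 kt.
59 kt ≥ 30 kt ⇒ rapid intensification.

59 kt, yes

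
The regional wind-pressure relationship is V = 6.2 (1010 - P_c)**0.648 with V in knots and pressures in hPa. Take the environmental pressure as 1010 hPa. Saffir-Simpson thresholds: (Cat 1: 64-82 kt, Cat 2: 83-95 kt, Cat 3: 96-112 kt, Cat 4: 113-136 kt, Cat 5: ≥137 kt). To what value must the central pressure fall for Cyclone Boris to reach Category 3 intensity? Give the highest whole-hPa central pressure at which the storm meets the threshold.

Category 3 begins at V = 96 kt.
Required ΔP = (96/6.2)^(1/0.648) = 15.484^1.543 ≈ 68.59 hPa.
P_c ≤ 1010 − 68.59 = 941.41, so the highest integer P_c is 941 hPa.

941 hPa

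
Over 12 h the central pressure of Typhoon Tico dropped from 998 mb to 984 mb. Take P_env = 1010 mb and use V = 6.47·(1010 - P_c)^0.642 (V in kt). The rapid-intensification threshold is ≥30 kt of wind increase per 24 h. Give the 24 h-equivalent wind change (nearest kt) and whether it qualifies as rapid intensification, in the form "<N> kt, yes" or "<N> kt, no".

41 kt, yes

V₁: ΔP = 12, V ≈ 6.47 × 12^0.642 ≈ 31.90 kt.
V₂: ΔP = 26, V ≈ 6.47 × 26^0.642 ≈ 52.40 kt.
ΔV over 12 h = 20.50 kt → 24 h equivalent = 20.50 × 24/12 ≈ 41.00 kt.
41 kt ≥ 30 kt ⇒ rapid intensification.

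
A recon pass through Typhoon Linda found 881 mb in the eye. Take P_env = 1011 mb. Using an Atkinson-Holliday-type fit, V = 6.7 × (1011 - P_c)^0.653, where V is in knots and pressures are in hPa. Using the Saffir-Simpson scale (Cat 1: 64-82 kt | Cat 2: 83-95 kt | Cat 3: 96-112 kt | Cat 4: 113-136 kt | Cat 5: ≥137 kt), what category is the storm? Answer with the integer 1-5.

5

ΔP = 1011 − 881 = 130 mb.
V ≈ 6.7 × 130^0.653 = 6.7 × 24.01 ≈ 161 kt.
161 kt falls in the Category 5 band.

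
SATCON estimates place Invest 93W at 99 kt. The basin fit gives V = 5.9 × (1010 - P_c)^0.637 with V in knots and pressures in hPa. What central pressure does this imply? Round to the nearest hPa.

926 hPa

ΔP = (V / 5.9)^(1/0.637) = (99/5.9)^1.570.
99/5.9 = 16.780; 16.780^1.570 ≈ 83.70 hPa.
P_c = 1010 − 83.70 = 926.30 ≈ 926 hPa.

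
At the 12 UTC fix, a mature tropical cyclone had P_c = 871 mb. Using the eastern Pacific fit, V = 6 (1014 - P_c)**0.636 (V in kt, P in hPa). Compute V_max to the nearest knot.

ΔP = 1014 − 871 = 143 mb.
143^0.636 ≈ 23.485.
V ≈ 6 × 23.485 ≈ 140.9 kt.

141 kt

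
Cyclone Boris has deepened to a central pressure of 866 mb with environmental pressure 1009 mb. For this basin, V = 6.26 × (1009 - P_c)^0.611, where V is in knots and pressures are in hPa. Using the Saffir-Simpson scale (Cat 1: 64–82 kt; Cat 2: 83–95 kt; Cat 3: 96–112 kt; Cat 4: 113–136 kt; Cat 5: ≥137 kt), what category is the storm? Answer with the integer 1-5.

ΔP = 1009 − 866 = 143 mb.
V ≈ 6.26 × 143^0.611 = 6.26 × 20.74 ≈ 130 kt.
130 kt falls in the Category 4 band.

4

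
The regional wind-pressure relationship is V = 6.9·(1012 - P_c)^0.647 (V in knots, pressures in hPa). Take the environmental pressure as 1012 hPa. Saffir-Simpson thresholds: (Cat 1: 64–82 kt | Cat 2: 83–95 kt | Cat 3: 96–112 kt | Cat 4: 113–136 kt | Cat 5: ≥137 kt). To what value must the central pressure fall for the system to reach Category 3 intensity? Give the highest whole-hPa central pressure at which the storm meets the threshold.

Category 3 begins at V = 96 kt.
Required ΔP = (96/6.9)^(1/0.647) = 13.913^1.546 ≈ 58.52 hPa.
P_c ≤ 1012 − 58.52 = 953.48, so the highest integer P_c is 953 hPa.

953 hPa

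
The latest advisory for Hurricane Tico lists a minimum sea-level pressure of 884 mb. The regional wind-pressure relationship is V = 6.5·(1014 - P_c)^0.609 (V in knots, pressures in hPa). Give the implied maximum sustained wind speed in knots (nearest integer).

126 kt

ΔP = 1014 − 884 = 130 mb.
130^0.609 ≈ 19.382.
V ≈ 6.5 × 19.382 ≈ 126.0 kt.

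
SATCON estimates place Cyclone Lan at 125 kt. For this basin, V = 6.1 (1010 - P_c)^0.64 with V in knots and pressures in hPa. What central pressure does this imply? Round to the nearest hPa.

ΔP = (V / 6.1)^(1/0.64) = (125/6.1)^1.562.
125/6.1 = 20.492; 20.492^1.562 ≈ 112.03 hPa.
P_c = 1010 − 112.03 = 897.97 ≈ 898 hPa.

898 hPa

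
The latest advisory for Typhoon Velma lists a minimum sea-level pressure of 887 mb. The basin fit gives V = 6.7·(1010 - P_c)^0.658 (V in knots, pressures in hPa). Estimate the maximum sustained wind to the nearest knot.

ΔP = 1010 − 887 = 123 mb.
123^0.658 ≈ 23.722.
V ≈ 6.7 × 23.722 ≈ 158.9 kt.

159 kt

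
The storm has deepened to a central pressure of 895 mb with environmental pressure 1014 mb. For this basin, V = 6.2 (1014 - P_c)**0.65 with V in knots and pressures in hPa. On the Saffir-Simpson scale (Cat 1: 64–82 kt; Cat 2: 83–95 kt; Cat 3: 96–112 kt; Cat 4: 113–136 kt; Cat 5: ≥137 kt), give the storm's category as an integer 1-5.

5

ΔP = 1014 − 895 = 119 mb.
V ≈ 6.2 × 119^0.65 = 6.2 × 22.34 ≈ 139 kt.
139 kt falls in the Category 5 band.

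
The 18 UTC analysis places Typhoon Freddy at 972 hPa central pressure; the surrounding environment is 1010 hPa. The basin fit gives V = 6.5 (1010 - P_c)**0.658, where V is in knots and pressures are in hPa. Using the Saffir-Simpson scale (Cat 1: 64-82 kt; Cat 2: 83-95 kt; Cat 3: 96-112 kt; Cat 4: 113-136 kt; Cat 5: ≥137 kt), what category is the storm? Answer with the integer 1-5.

ΔP = 1010 − 972 = 38 hPa.
V ≈ 6.5 × 38^0.658 = 6.5 × 10.95 ≈ 71 kt.
71 kt falls in the Category 1 band.

1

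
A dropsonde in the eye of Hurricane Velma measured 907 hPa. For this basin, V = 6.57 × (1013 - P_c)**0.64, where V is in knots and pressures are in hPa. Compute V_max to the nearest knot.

ΔP = 1013 − 907 = 106 hPa.
106^0.64 ≈ 19.779.
V ≈ 6.57 × 19.779 ≈ 129.9 kt.

130 kt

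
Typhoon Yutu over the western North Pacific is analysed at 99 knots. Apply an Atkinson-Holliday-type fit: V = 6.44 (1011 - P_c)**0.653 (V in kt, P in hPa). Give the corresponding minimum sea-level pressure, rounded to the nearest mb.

945 mb

ΔP = (V / 6.44)^(1/0.653) = (99/6.44)^1.531.
99/6.44 = 15.373; 15.373^1.531 ≈ 65.67 mb.
P_c = 1011 − 65.67 = 945.33 ≈ 945 mb.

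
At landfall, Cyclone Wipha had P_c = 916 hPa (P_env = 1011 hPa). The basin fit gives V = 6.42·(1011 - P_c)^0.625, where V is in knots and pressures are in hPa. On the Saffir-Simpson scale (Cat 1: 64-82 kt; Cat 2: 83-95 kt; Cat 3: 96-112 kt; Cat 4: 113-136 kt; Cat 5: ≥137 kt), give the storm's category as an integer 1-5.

ΔP = 1011 − 916 = 95 hPa.
V ≈ 6.42 × 95^0.625 = 6.42 × 17.22 ≈ 111 kt.
111 kt falls in the Category 3 band.

3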